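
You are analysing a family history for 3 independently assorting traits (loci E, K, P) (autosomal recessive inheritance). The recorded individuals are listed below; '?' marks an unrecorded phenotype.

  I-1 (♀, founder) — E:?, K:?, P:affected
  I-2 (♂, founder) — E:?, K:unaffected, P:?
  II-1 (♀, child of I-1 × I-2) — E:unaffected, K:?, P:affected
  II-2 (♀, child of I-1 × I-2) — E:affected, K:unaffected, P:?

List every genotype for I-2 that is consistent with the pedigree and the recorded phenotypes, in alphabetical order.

E/I-1 ? ·: Ee|ee
E/I-2 ? ·: Ee|ee
E/II-1 un I-1×I-2: EE|Ee
E/II-2 aff I-1×I-2: ee
⇒ E over [I-1,I-2,II-1,II-2]: 4 consistent
K/I-1 ? ·: KK|Kk|kk
K/I-2 un ·: KK|Kk
K/II-1 ? I-1×I-2: KK|Kk|kk
K/II-2 un I-1×I-2: KK|Kk
⇒ K over [I-1,I-2,II-1,II-2]: 18 consistent
P/I-1 aff ·: pp
P/I-2 ? ·: Pp|pp
P/II-1 aff I-1×I-2: pp
P/II-2 ? I-1×I-2: Pp|pp
⇒ P over [I-1,I-2,II-1,II-2]: 3 consistent

I-2 ∈ {Ee KK Pp, Ee KK pp, Ee Kk Pp, Ee Kk pp, ee KK Pp, ee KK pp, ee Kk Pp, ee Kk pp}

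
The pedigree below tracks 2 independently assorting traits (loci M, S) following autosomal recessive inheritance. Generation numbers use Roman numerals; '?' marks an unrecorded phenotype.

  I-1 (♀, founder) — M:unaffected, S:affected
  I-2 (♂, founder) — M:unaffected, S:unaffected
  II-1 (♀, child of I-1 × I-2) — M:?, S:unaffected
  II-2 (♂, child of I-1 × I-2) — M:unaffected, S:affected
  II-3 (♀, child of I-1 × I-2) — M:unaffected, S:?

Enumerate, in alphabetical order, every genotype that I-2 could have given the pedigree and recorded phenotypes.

M/I-1 un ·: MM|Mm
M/I-2 un ·: MM|Mm
M/II-1 ? I-1×I-2: MM|Mm|mm
M/II-2 un I-1×I-2: MM|Mm
M/II-3 un I-1×I-2: MM|Mm
⇒ M over [I-1,I-2,II-1,II-2,II-3]: 29 consistent
S/I-1 aff ·: ss
S/I-2 un ·: Ss
S/II-1 un I-1×I-2: Ss
S/II-2 aff I-1×I-2: ss
S/II-3 ? I-1×I-2: Ss|ss
⇒ S over [I-1,I-2,II-1,II-2,II-3]: 2 consistent

I-2 ∈ {MM Ss, Mm Ss}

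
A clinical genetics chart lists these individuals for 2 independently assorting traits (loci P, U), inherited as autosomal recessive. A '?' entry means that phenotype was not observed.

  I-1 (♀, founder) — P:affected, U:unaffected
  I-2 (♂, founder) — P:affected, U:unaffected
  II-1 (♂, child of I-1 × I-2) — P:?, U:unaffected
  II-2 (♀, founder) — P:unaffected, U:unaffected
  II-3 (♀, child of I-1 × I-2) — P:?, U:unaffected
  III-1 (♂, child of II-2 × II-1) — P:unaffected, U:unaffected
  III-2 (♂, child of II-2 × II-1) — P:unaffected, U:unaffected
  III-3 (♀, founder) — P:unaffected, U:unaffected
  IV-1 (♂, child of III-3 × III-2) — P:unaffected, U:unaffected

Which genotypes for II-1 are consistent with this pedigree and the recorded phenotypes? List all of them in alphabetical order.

II-1 ∈ {pp UU, pp Uu}

P/I-1 aff ·: pp
P/I-2 aff ·: pp
P/II-1 ? I-1×I-2: pp
P/II-2 un ·: PP|Pp
P/II-3 ? I-1×I-2: pp
P/III-1 un II-2×II-1: Pp
P/III-2 un II-2×II-1: Pp
P/III-3 un ·: PP|Pp
P/IV-1 un III-3×III-2: PP|Pp
⇒ P over [I-1,I-2,II-1,II-2,II-3,III-1,III-2,III-3,IV-1]: 8 consistent
U/I-1 un ·: UU|Uu
U/I-2 un ·: UU|Uu
U/II-1 un I-1×I-2: UU|Uu
U/II-2 un ·: UU|Uu
U/II-3 un I-1×I-2: UU|Uu
U/III-1 un II-2×II-1: UU|Uu
U/III-2 un II-2×II-1: UU|Uu
U/III-3 un ·: UU|Uu
U/IV-1 un III-3×III-2: UU|Uu
⇒ U over [I-1,I-2,II-1,II-2,II-3,III-1,III-2,III-3,IV-1]: 287 consistent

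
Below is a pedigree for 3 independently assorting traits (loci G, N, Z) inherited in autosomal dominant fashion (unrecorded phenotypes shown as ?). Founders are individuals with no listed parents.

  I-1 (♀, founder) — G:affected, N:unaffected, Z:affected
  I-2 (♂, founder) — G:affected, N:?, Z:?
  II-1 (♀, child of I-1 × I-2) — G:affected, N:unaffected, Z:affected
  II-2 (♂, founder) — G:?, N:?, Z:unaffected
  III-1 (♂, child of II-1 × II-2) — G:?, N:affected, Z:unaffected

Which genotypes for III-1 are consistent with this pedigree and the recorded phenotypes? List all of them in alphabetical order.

G/I-1 aff ·: Gg|GG
G/I-2 aff ·: Gg|GG
G/II-1 aff I-1×I-2: Gg|GG
G/II-2 ? ·: gg|Gg|GG
G/III-1 ? II-1×II-2: gg|Gg|GG
⇒ G over [I-1,I-2,II-1,II-2,III-1]: 37 consistent
N/I-1 un ·: nn
N/I-2 ? ·: nn|Nn
N/II-1 un I-1×I-2: nn
N/II-2 ? ·: Nn|NN
N/III-1 aff II-1×II-2: Nn
⇒ N over [I-1,I-2,II-1,II-2,III-1]: 4 consistent
Z/I-1 aff ·: Zz|ZZ
Z/I-2 ? ·: zz|Zz|ZZ
Z/II-1 aff I-1×I-2: Zz
Z/II-2 un ·: zz
Z/III-1 un II-1×II-2: zz
⇒ Z over [I-1,I-2,II-1,II-2,III-1]: 5 consistent

III-1 ∈ {GG Nn zz, Gg Nn zz, gg Nn zz}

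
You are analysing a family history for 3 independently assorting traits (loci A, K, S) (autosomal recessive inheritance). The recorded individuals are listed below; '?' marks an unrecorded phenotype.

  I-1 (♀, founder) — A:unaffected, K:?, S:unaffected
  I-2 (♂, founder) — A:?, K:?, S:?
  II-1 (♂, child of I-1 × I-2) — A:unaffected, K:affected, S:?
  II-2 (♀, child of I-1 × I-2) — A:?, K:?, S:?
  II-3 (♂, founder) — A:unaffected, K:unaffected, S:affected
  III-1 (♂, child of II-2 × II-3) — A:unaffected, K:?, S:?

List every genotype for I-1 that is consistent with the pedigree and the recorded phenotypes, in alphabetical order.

A/I-1 un ·: AA|Aa
A/I-2 ? ·: AA|Aa|aa
A/II-1 un I-1×I-2: AA|Aa
A/II-2 ? I-1×I-2: AA|Aa|aa
A/II-3 un ·: AA|Aa
A/III-1 un II-2×II-3: AA|Aa
⇒ A over [I-1,I-2,II-1,II-2,II-3,III-1]: 59 consistent
K/I-1 ? ·: Kk|kk
K/I-2 ? ·: Kk|kk
K/II-1 aff I-1×I-2: kk
K/II-2 ? I-1×I-2: KK|Kk|kk
K/II-3 un ·: KK|Kk
K/III-1 ? II-2×II-3: KK|Kk|kk
⇒ K over [I-1,I-2,II-1,II-2,II-3,III-1]: 30 consistent
S/I-1 un ·: SS|Ss
S/I-2 ? ·: SS|Ss|ss
S/II-1 ? I-1×I-2: SS|Ss|ss
S/II-2 ? I-1×I-2: SS|Ss|ss
S/II-3 aff ·: ss
S/III-1 ? II-2×II-3: Ss|ss
⇒ S over [I-1,I-2,II-1,II-2,II-3,III-1]: 33 consistent

I-1 ∈ {AA Kk SS, AA Kk Ss, AA kk SS, AA kk Ss, Aa Kk SS, Aa Kk Ss, Aa kk SS, Aa kk Ss}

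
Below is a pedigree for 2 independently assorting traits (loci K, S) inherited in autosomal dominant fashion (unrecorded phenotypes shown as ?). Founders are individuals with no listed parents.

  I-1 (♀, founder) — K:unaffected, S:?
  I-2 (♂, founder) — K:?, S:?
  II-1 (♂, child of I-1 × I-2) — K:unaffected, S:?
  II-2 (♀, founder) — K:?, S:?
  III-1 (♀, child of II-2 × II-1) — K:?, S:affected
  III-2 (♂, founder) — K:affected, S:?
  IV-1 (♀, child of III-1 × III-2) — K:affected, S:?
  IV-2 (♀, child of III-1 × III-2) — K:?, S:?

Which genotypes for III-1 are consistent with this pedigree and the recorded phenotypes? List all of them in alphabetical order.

K/I-1 un ·: kk
K/I-2 ? ·: kk|Kk
K/II-1 un I-1×I-2: kk
K/II-2 ? ·: kk|Kk|KK
K/III-1 ? II-2×II-1: kk|Kk
K/III-2 aff ·: Kk|KK
K/IV-1 aff III-1×III-2: Kk|KK
K/IV-2 ? III-1×III-2: kk|Kk|KK
⇒ K over [I-1,I-2,II-1,II-2,III-1,III-2,IV-1,IV-2]: 52 consistent
S/I-1 ? ·: ss|Ss|SS
S/I-2 ? ·: ss|Ss|SS
S/II-1 ? I-1×I-2: ss|Ss|SS
S/II-2 ? ·: ss|Ss|SS
S/III-1 aff II-2×II-1: Ss|SS
S/III-2 ? ·: ss|Ss|SS
S/IV-1 ? III-1×III-2: ss|Ss|SS
S/IV-2 ? III-1×III-2: ss|Ss|SS
⇒ S over [I-1,I-2,II-1,II-2,III-1,III-2,IV-1,IV-2]: 761 consistent

III-1 ∈ {Kk SS, Kk Ss, kk SS, kk Ss}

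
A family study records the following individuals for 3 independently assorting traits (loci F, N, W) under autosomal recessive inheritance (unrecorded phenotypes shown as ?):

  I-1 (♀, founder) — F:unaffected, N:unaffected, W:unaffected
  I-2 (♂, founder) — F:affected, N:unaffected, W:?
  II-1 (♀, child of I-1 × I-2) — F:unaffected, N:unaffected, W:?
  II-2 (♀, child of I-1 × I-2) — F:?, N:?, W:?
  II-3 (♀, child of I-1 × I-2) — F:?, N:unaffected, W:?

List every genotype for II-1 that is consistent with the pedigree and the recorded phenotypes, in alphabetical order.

F/I-1 un ·: FF|Ff
F/I-2 aff ·: ff
F/II-1 un I-1×I-2: Ff
F/II-2 ? I-1×I-2: Ff|ff
F/II-3 ? I-1×I-2: Ff|ff
⇒ F over [I-1,I-2,II-1,II-2,II-3]: 5 consistent
N/I-1 un ·: NN|Nn
N/I-2 un ·: NN|Nn
N/II-1 un I-1×I-2: NN|Nn
N/II-2 ? I-1×I-2: NN|Nn|nn
N/II-3 un I-1×I-2: NN|Nn
⇒ N over [I-1,I-2,II-1,II-2,II-3]: 29 consistent
W/I-1 un ·: WW|Ww
W/I-2 ? ·: WW|Ww|ww
W/II-1 ? I-1×I-2: WW|Ww|ww
W/II-2 ? I-1×I-2: WW|Ww|ww
W/II-3 ? I-1×I-2: WW|Ww|ww
⇒ W over [I-1,I-2,II-1,II-2,II-3]: 53 consistent

II-1 ∈ {Ff NN WW, Ff NN Ww, Ff NN ww, Ff Nn WW, Ff Nn Ww, Ff Nn ww}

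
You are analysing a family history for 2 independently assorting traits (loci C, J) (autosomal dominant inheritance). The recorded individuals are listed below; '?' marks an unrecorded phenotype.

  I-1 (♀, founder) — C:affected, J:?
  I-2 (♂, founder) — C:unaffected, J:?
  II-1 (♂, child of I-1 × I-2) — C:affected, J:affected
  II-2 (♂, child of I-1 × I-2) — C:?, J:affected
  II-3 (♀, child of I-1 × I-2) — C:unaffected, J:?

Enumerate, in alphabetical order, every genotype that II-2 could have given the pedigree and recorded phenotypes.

C/I-1 aff ·: Cc
C/I-2 un ·: cc
C/II-1 aff I-1×I-2: Cc
C/II-2 ? I-1×I-2: cc|Cc
C/II-3 un I-1×I-2: cc
⇒ C over [I-1,I-2,II-1,II-2,II-3]: 2 consistent
J/I-1 ? ·: jj|Jj|JJ
J/I-2 ? ·: jj|Jj|JJ
J/II-1 aff I-1×I-2: Jj|JJ
J/II-2 aff I-1×I-2: Jj|JJ
J/II-3 ? I-1×I-2: jj|Jj|JJ
⇒ J over [I-1,I-2,II-1,II-2,II-3]: 35 consistent

II-2 ∈ {Cc JJ, Cc Jj, cc JJ, cc Jj}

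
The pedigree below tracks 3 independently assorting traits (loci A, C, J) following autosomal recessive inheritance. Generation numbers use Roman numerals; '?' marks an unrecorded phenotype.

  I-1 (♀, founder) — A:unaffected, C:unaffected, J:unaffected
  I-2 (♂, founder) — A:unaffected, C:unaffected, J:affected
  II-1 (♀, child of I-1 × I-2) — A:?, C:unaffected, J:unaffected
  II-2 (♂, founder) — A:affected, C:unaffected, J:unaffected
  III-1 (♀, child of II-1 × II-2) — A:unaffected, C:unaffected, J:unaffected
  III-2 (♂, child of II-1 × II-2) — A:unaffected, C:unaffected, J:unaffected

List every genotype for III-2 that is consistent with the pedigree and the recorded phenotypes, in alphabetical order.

A/I-1 un ·: AA|Aa
A/I-2 un ·: AA|Aa
A/II-1 ? I-1×I-2: AA|Aa
A/II-2 aff ·: aa
A/III-1 un II-1×II-2: Aa
A/III-2 un II-1×II-2: Aa
⇒ A over [I-1,I-2,II-1,II-2,III-1,III-2]: 7 consistent
C/I-1 un ·: CC|Cc
C/I-2 un ·: CC|Cc
C/II-1 un I-1×I-2: CC|Cc
C/II-2 un ·: CC|Cc
C/III-1 un II-1×II-2: CC|Cc
C/III-2 un II-1×II-2: CC|Cc
⇒ C over [I-1,I-2,II-1,II-2,III-1,III-2]: 44 consistent
J/I-1 un ·: JJ|Jj
J/I-2 aff ·: jj
J/II-1 un I-1×I-2: Jj
J/II-2 un ·: JJ|Jj
J/III-1 un II-1×II-2: JJ|Jj
J/III-2 un II-1×II-2: JJ|Jj
⇒ J over [I-1,I-2,II-1,II-2,III-1,III-2]: 16 consistent

III-2 ∈ {Aa CC JJ, Aa CC Jj, Aa Cc JJ, Aa Cc Jj}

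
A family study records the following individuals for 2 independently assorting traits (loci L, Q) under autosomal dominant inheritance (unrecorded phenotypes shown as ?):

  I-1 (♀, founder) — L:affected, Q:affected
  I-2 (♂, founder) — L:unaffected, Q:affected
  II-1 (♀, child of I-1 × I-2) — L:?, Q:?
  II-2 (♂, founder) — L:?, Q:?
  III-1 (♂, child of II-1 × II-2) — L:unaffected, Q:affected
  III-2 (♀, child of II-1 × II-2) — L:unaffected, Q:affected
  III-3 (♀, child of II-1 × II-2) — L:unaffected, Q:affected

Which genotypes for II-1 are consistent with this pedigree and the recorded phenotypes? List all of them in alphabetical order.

L/I-1 aff ·: Ll|LL
L/I-2 un ·: ll
L/II-1 ? I-1×I-2: ll|Ll
L/II-2 ? ·: ll|Ll
L/III-1 un II-1×II-2: ll
L/III-2 un II-1×II-2: ll
L/III-3 un II-1×II-2: ll
⇒ L over [I-1,I-2,II-1,II-2,III-1,III-2,III-3]: 6 consistent
Q/I-1 aff ·: Qq|QQ
Q/I-2 aff ·: Qq|QQ
Q/II-1 ? I-1×I-2: qq|Qq|QQ
Q/II-2 ? ·: qq|Qq|QQ
Q/III-1 aff II-1×II-2: Qq|QQ
Q/III-2 aff II-1×II-2: Qq|QQ
Q/III-3 aff II-1×II-2: Qq|QQ
⇒ Q over [I-1,I-2,II-1,II-2,III-1,III-2,III-3]: 93 consistent

II-1 ∈ {Ll QQ, Ll Qq, Ll qq, ll QQ, ll Qq, ll qq}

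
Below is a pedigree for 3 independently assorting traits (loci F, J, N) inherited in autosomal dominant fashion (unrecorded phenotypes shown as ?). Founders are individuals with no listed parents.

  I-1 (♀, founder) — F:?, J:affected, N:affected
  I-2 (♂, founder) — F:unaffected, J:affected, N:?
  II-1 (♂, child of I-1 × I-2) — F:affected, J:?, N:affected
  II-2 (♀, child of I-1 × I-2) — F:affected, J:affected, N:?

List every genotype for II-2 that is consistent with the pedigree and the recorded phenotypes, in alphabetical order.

II-2 ∈ {Ff JJ NN, Ff JJ Nn, Ff JJ nn, Ff Jj NN, Ff Jj Nn, Ff Jj nn}

F/I-1 ? ·: Ff|FF
F/I-2 un ·: ff
F/II-1 aff I-1×I-2: Ff
F/II-2 aff I-1×I-2: Ff
⇒ F over [I-1,I-2,II-1,II-2]: 2 consistent
J/I-1 aff ·: Jj|JJ
J/I-2 aff ·: Jj|JJ
J/II-1 ? I-1×I-2: jj|Jj|JJ
J/II-2 aff I-1×I-2: Jj|JJ
⇒ J over [I-1,I-2,II-1,II-2]: 15 consistent
N/I-1 aff ·: Nn|NN
N/I-2 ? ·: nn|Nn|NN
N/II-1 aff I-1×I-2: Nn|NN
N/II-2 ? I-1×I-2: nn|Nn|NN
⇒ N over [I-1,I-2,II-1,II-2]: 18 consistent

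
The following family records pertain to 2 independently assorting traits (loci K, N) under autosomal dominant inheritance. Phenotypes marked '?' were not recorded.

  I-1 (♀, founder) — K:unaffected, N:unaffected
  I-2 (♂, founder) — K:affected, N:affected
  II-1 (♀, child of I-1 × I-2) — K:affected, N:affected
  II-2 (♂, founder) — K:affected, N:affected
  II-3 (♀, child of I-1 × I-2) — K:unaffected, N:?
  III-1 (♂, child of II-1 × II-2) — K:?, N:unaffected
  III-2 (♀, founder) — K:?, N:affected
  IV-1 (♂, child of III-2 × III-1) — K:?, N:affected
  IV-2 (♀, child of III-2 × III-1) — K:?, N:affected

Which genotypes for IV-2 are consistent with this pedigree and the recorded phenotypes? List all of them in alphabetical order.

IV-2 ∈ {KK Nn, Kk Nn, kk Nn}

K/I-1 un ·: kk
K/I-2 aff ·: Kk
K/II-1 aff I-1×I-2: Kk
K/II-2 aff ·: Kk|KK
K/II-3 un I-1×I-2: kk
K/III-1 ? II-1×II-2: kk|Kk|KK
K/III-2 ? ·: kk|Kk|KK
K/IV-1 ? III-2×III-1: kk|Kk|KK
K/IV-2 ? III-2×III-1: kk|Kk|KK
⇒ K over [I-1,I-2,II-1,II-2,II-3,III-1,III-2,IV-1,IV-2]: 52 consistent
N/I-1 un ·: nn
N/I-2 aff ·: Nn|NN
N/II-1 aff I-1×I-2: Nn
N/II-2 aff ·: Nn
N/II-3 ? I-1×I-2: nn|Nn
N/III-1 un II-1×II-2: nn
N/III-2 aff ·: Nn|NN
N/IV-1 aff III-2×III-1: Nn
N/IV-2 aff III-2×III-1: Nn
⇒ N over [I-1,I-2,II-1,II-2,II-3,III-1,III-2,IV-1,IV-2]: 6 consistent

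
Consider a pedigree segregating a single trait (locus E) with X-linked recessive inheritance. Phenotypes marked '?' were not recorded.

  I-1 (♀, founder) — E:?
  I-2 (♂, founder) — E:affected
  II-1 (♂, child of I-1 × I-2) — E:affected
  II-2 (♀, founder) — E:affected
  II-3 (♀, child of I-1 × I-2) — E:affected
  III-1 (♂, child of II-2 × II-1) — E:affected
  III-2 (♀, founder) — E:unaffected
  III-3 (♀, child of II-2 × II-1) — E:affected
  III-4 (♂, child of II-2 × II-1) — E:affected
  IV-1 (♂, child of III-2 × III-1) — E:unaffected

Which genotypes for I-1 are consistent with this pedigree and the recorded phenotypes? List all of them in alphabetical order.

E/I-1 ? ·: X^EX^e|X^eX^e
E/I-2 aff ·: X^eY
E/II-1 aff I-1×I-2: X^eY
E/II-2 aff ·: X^eX^e
E/II-3 aff I-1×I-2: X^eX^e
E/III-1 aff II-2×II-1: X^eY
E/III-2 un ·: X^EX^E|X^EX^e
E/III-3 aff II-2×II-1: X^eX^e
E/III-4 aff II-2×II-1: X^eY
E/IV-1 un III-2×III-1: X^EY
⇒ E over [I-1,I-2,II-1,II-2,II-3,III-1,III-2,III-3,III-4,IV-1]: 4 consistent

I-1 ∈ {X^EX^e, X^eX^e}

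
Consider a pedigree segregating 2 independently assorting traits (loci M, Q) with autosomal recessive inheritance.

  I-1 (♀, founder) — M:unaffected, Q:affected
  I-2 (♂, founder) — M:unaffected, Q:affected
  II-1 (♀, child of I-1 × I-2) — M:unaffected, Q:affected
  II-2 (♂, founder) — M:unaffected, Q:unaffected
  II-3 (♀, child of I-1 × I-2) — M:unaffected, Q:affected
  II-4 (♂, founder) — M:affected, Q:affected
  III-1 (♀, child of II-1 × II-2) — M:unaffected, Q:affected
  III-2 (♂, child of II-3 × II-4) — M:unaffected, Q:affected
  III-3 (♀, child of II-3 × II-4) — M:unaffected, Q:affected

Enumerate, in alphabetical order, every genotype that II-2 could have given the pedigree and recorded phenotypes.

II-2 ∈ {MM Qq, Mm Qq}

M/I-1 un ·: MM|Mm
M/I-2 un ·: MM|Mm
M/II-1 un I-1×I-2: MM|Mm
M/II-2 un ·: MM|Mm
M/II-3 un I-1×I-2: MM|Mm
M/II-4 aff ·: mm
M/III-1 un II-1×II-2: MM|Mm
M/III-2 un II-3×II-4: Mm
M/III-3 un II-3×II-4: Mm
⇒ M over [I-1,I-2,II-1,II-2,II-3,II-4,III-1,III-2,III-3]: 45 consistent
Q/I-1 aff ·: qq
Q/I-2 aff ·: qq
Q/II-1 aff I-1×I-2: qq
Q/II-2 un ·: Qq
Q/II-3 aff I-1×I-2: qq
Q/II-4 aff ·: qq
Q/III-1 aff II-1×II-2: qq
Q/III-2 aff II-3×II-4: qq
Q/III-3 aff II-3×II-4: qq
⇒ Q over [I-1,I-2,II-1,II-2,II-3,II-4,III-1,III-2,III-3]: 1 consistent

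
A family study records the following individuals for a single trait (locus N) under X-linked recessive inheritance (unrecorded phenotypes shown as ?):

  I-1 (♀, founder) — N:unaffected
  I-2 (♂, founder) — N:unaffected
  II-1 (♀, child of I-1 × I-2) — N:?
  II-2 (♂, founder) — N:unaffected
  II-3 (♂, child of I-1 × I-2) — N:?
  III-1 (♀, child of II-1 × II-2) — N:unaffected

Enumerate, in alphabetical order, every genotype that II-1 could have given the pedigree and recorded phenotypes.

N/I-1 un ·: X^NX^N|X^NX^n
N/I-2 un ·: X^NY
N/II-1 ? I-1×I-2: X^NX^N|X^NX^n
N/II-2 un ·: X^NY
N/II-3 ? I-1×I-2: X^NY|X^nY
N/III-1 un II-1×II-2: X^NX^N|X^NX^n
⇒ N over [I-1,I-2,II-1,II-2,II-3,III-1]: 7 consistent

II-1 ∈ {X^NX^N, X^NX^n}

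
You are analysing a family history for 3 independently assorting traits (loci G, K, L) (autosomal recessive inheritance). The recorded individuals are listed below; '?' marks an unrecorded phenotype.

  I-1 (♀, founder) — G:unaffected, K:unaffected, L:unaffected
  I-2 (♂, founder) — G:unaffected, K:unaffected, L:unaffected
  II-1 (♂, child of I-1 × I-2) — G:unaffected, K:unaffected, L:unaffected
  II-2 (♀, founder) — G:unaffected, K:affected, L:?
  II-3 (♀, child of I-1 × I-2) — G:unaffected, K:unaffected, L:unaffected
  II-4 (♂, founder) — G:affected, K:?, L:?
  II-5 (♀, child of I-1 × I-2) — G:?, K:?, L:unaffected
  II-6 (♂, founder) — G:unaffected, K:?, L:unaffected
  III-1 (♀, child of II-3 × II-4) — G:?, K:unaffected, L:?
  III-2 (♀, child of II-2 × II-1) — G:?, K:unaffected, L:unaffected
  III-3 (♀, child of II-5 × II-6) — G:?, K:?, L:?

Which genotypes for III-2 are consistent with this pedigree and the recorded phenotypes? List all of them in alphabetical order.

G/I-1 un ·: GG|Gg
G/I-2 un ·: GG|Gg
G/II-1 un I-1×I-2: GG|Gg
G/II-2 un ·: GG|Gg
G/II-3 un I-1×I-2: GG|Gg
G/II-4 aff ·: gg
G/II-5 ? I-1×I-2: GG|Gg|gg
G/II-6 un ·: GG|Gg
G/III-1 ? II-3×II-4: Gg|gg
G/III-2 ? II-2×II-1: GG|Gg|gg
G/III-3 ? II-5×II-6: GG|Gg|gg
⇒ G over [I-1,I-2,II-1,II-2,II-3,II-4,II-5,II-6,III-1,III-2,III-3]: 657 consistent
K/I-1 un ·: KK|Kk
K/I-2 un ·: KK|Kk
K/II-1 un I-1×I-2: KK|Kk
K/II-2 aff ·: kk
K/II-3 un I-1×I-2: KK|Kk
K/II-4 ? ·: KK|Kk|kk
K/II-5 ? I-1×I-2: KK|Kk|kk
K/II-6 ? ·: KK|Kk|kk
K/III-1 un II-3×II-4: KK|Kk
K/III-2 un II-2×II-1: Kk
K/III-3 ? II-5×II-6: KK|Kk|kk
⇒ K over [I-1,I-2,II-1,II-2,II-3,II-4,II-5,II-6,III-1,III-2,III-3]: 682 consistent
L/I-1 un ·: LL|Ll
L/I-2 un ·: LL|Ll
L/II-1 un I-1×I-2: LL|Ll
L/II-2 ? ·: LL|Ll|ll
L/II-3 un I-1×I-2: LL|Ll
L/II-4 ? ·: LL|Ll|ll
L/II-5 un I-1×I-2: LL|Ll
L/II-6 un ·: LL|Ll
L/III-1 ? II-3×II-4: LL|Ll|ll
L/III-2 un II-2×II-1: LL|Ll
L/III-3 ? II-5×II-6: LL|Ll|ll
⇒ L over [I-1,I-2,II-1,II-2,II-3,II-4,II-5,II-6,III-1,III-2,III-3]: 2424 consistent

III-2 ∈ {GG Kk LL, GG Kk Ll, Gg Kk LL, Gg Kk Ll, gg Kk LL, gg Kk Ll}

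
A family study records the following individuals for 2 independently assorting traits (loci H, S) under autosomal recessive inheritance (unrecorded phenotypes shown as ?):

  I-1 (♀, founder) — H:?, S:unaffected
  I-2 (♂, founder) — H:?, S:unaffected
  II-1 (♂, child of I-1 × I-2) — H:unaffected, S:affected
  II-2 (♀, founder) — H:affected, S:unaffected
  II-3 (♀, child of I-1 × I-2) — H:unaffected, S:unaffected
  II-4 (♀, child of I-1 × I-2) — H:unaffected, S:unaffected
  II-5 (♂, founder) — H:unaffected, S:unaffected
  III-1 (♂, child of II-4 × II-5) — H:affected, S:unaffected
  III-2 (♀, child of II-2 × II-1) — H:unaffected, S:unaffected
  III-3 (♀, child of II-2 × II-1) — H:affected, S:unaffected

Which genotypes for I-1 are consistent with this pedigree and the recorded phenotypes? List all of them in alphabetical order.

I-1 ∈ {HH Ss, Hh Ss, hh Ss}

H/I-1 ? ·: HH|Hh|hh
H/I-2 ? ·: HH|Hh|hh
H/II-1 un I-1×I-2: Hh
H/II-2 aff ·: hh
H/II-3 un I-1×I-2: HH|Hh
H/II-4 un I-1×I-2: Hh
H/II-5 un ·: Hh
H/III-1 aff II-4×II-5: hh
H/III-2 un II-2×II-1: Hh
H/III-3 aff II-2×II-1: hh
⇒ H over [I-1,I-2,II-1,II-2,II-3,II-4,II-5,III-1,III-2,III-3]: 10 consistent
S/I-1 un ·: Ss
S/I-2 un ·: Ss
S/II-1 aff I-1×I-2: ss
S/II-2 un ·: SS|Ss
S/II-3 un I-1×I-2: SS|Ss
S/II-4 un I-1×I-2: SS|Ss
S/II-5 un ·: SS|Ss
S/III-1 un II-4×II-5: SS|Ss
S/III-2 un II-2×II-1: Ss
S/III-3 un II-2×II-1: Ss
⇒ S over [I-1,I-2,II-1,II-2,II-3,II-4,II-5,III-1,III-2,III-3]: 28 consistent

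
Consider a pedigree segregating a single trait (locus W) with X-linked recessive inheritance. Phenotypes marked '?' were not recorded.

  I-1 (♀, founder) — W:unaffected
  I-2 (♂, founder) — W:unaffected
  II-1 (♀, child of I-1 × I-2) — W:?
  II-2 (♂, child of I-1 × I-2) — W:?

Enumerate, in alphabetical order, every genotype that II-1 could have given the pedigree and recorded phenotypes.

II-1 ∈ {X^WX^W, X^WX^w}

W/I-1 un ·: X^WX^W|X^WX^w
W/I-2 un ·: X^WY
W/II-1 ? I-1×I-2: X^WX^W|X^WX^w
W/II-2 ? I-1×I-2: X^WY|X^wY
⇒ W over [I-1,I-2,II-1,II-2]: 5 consistent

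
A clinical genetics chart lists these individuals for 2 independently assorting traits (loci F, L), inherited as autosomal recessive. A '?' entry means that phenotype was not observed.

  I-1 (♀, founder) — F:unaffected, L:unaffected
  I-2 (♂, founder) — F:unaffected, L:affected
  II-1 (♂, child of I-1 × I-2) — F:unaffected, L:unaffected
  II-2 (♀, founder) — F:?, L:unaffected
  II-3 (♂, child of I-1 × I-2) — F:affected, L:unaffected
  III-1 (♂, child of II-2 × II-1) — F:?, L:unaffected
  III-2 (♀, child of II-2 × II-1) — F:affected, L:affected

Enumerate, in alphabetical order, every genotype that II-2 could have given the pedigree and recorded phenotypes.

F/I-1 un ·: Ff
F/I-2 un ·: Ff
F/II-1 un I-1×I-2: Ff
F/II-2 ? ·: Ff|ff
F/II-3 aff I-1×I-2: ff
F/III-1 ? II-2×II-1: FF|Ff|ff
F/III-2 aff II-2×II-1: ff
⇒ F over [I-1,I-2,II-1,II-2,II-3,III-1,III-2]: 5 consistent
L/I-1 un ·: LL|Ll
L/I-2 aff ·: ll
L/II-1 un I-1×I-2: Ll
L/II-2 un ·: Ll
L/II-3 un I-1×I-2: Ll
L/III-1 un II-2×II-1: LL|Ll
L/III-2 aff II-2×II-1: ll
⇒ L over [I-1,I-2,II-1,II-2,II-3,III-1,III-2]: 4 consistent

II-2 ∈ {Ff Ll, ff Ll}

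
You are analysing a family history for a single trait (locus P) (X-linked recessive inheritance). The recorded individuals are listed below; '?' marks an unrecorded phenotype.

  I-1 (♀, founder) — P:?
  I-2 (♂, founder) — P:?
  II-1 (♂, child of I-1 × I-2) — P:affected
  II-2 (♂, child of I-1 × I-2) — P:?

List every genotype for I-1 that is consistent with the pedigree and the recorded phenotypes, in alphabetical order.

I-1 ∈ {X^PX^p, X^pX^p}

P/I-1 ? ·: X^PX^p|X^pX^p
P/I-2 ? ·: X^PY|X^pY
P/II-1 aff I-1×I-2: X^pY
P/II-2 ? I-1×I-2: X^PY|X^pY
⇒ P over [I-1,I-2,II-1,II-2]: 6 consistent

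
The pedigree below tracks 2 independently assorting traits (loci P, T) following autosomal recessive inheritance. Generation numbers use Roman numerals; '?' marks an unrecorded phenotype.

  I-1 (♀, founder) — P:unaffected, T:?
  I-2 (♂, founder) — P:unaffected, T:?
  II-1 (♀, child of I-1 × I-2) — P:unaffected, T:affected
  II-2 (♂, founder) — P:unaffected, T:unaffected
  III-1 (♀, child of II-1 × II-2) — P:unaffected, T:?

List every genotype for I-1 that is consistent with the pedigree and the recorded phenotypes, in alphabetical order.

P/I-1 un ·: PP|Pp
P/I-2 un ·: PP|Pp
P/II-1 un I-1×I-2: PP|Pp
P/II-2 un ·: PP|Pp
P/III-1 un II-1×II-2: PP|Pp
⇒ P over [I-1,I-2,II-1,II-2,III-1]: 24 consistent
T/I-1 ? ·: Tt|tt
T/I-2 ? ·: Tt|tt
T/II-1 aff I-1×I-2: tt
T/II-2 un ·: TT|Tt
T/III-1 ? II-1×II-2: Tt|tt
⇒ T over [I-1,I-2,II-1,II-2,III-1]: 12 consistent

I-1 ∈ {PP Tt, PP tt, Pp Tt, Pp tt}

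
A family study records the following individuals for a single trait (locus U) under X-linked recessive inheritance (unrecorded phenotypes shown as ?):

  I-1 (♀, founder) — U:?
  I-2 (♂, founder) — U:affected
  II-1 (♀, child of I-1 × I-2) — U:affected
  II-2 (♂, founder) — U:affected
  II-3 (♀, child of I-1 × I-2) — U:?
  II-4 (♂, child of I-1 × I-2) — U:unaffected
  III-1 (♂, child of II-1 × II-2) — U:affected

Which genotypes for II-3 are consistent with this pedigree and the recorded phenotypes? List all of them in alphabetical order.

U/I-1 ? ·: X^UX^u
U/I-2 aff ·: X^uY
U/II-1 aff I-1×I-2: X^uX^u
U/II-2 aff ·: X^uY
U/II-3 ? I-1×I-2: X^UX^u|X^uX^u
U/II-4 un I-1×I-2: X^UY
U/III-1 aff II-1×II-2: X^uY
⇒ U over [I-1,I-2,II-1,II-2,II-3,II-4,III-1]: 2 consistent

II-3 ∈ {X^UX^u, X^uX^u}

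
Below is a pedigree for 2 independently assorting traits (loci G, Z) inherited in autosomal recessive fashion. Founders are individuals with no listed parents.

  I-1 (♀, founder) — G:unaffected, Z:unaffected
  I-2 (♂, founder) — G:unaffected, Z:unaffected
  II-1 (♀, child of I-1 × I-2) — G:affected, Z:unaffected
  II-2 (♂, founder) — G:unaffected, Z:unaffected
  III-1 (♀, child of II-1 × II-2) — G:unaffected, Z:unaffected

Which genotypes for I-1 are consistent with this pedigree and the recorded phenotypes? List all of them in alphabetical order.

G/I-1 un ·: Gg
G/I-2 un ·: Gg
G/II-1 aff I-1×I-2: gg
G/II-2 un ·: GG|Gg
G/III-1 un II-1×II-2: Gg
⇒ G over [I-1,I-2,II-1,II-2,III-1]: 2 consistent
Z/I-1 un ·: ZZ|Zz
Z/I-2 un ·: ZZ|Zz
Z/II-1 un I-1×I-2: ZZ|Zz
Z/II-2 un ·: ZZ|Zz
Z/III-1 un II-1×II-2: ZZ|Zz
⇒ Z over [I-1,I-2,II-1,II-2,III-1]: 24 consistent

I-1 ∈ {Gg ZZ, Gg Zz}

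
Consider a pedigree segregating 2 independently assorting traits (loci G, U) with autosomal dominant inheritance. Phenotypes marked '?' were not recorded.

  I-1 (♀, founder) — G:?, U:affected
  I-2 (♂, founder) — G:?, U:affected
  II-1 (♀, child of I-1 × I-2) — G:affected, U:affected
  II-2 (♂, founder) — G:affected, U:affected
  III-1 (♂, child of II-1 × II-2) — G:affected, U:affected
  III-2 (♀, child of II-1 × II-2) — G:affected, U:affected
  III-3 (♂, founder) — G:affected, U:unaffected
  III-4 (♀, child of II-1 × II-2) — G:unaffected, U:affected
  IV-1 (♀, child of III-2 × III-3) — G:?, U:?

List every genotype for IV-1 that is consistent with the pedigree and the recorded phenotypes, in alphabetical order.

G/I-1 ? ·: gg|Gg|GG
G/I-2 ? ·: gg|Gg|GG
G/II-1 aff I-1×I-2: Gg
G/II-2 aff ·: Gg
G/III-1 aff II-1×II-2: Gg|GG
G/III-2 aff II-1×II-2: Gg|GG
G/III-3 aff ·: Gg|GG
G/III-4 un II-1×II-2: gg
G/IV-1 ? III-2×III-3: gg|Gg|GG
⇒ G over [I-1,I-2,II-1,II-2,III-1,III-2,III-3,III-4,IV-1]: 112 consistent
U/I-1 aff ·: Uu|UU
U/I-2 aff ·: Uu|UU
U/II-1 aff I-1×I-2: Uu|UU
U/II-2 aff ·: Uu|UU
U/III-1 aff II-1×II-2: Uu|UU
U/III-2 aff II-1×II-2: Uu|UU
U/III-3 un ·: uu
U/III-4 aff II-1×II-2: Uu|UU
U/IV-1 ? III-2×III-3: uu|Uu
⇒ U over [I-1,I-2,II-1,II-2,III-1,III-2,III-3,III-4,IV-1]: 124 consistent

IV-1 ∈ {GG Uu, GG uu, Gg Uu, Gg uu, gg Uu, gg uu}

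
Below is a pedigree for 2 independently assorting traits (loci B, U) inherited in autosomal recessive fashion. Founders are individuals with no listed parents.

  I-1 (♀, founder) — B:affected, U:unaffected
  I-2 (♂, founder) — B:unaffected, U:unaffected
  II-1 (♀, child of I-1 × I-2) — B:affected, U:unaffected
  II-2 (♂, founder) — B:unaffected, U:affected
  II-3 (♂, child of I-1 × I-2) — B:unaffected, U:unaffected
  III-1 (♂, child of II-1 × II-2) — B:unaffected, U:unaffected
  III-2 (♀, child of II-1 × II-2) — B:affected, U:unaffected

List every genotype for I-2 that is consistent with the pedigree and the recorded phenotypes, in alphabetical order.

I-2 ∈ {Bb UU, Bb Uu}

B/I-1 aff ·: bb
B/I-2 un ·: Bb
B/II-1 aff I-1×I-2: bb
B/II-2 un ·: Bb
B/II-3 un I-1×I-2: Bb
B/III-1 un II-1×II-2: Bb
B/III-2 aff II-1×II-2: bb
⇒ B over [I-1,I-2,II-1,II-2,II-3,III-1,III-2]: 1 consistent
U/I-1 un ·: UU|Uu
U/I-2 un ·: UU|Uu
U/II-1 un I-1×I-2: UU|Uu
U/II-2 aff ·: uu
U/II-3 un I-1×I-2: UU|Uu
U/III-1 un II-1×II-2: Uu
U/III-2 un II-1×II-2: Uu
⇒ U over [I-1,I-2,II-1,II-2,II-3,III-1,III-2]: 13 consistent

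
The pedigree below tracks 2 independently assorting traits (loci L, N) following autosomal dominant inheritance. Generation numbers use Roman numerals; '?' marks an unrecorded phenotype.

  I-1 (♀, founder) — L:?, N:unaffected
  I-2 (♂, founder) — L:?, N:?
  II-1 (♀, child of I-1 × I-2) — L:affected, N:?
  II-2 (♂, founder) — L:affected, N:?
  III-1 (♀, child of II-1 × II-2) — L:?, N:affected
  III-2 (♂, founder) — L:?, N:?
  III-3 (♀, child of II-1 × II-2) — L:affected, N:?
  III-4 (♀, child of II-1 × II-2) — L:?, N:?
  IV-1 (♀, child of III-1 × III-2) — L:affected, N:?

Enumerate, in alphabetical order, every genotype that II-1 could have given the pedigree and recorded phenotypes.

L/I-1 ? ·: ll|Ll|LL
L/I-2 ? ·: ll|Ll|LL
L/II-1 aff I-1×I-2: Ll|LL
L/II-2 aff ·: Ll|LL
L/III-1 ? II-1×II-2: ll|Ll|LL
L/III-2 ? ·: ll|Ll|LL
L/III-3 aff II-1×II-2: Ll|LL
L/III-4 ? II-1×II-2: ll|Ll|LL
L/IV-1 aff III-1×III-2: Ll|LL
⇒ L over [I-1,I-2,II-1,II-2,III-1,III-2,III-3,III-4,IV-1]: 874 consistent
N/I-1 un ·: nn
N/I-2 ? ·: nn|Nn|NN
N/II-1 ? I-1×I-2: nn|Nn
N/II-2 ? ·: nn|Nn|NN
N/III-1 aff II-1×II-2: Nn|NN
N/III-2 ? ·: nn|Nn|NN
N/III-3 ? II-1×II-2: nn|Nn|NN
N/III-4 ? II-1×II-2: nn|Nn|NN
N/IV-1 ? III-1×III-2: nn|Nn|NN
⇒ N over [I-1,I-2,II-1,II-2,III-1,III-2,III-3,III-4,IV-1]: 412 consistent

II-1 ∈ {LL Nn, LL nn, Ll Nn, Ll nn}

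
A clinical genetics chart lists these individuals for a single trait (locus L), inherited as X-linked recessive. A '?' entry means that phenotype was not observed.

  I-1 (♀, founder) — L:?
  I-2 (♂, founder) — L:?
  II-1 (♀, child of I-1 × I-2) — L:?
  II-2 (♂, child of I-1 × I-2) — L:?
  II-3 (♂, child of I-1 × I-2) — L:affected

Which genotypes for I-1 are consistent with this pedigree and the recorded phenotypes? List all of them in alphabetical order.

L/I-1 ? ·: X^LX^l|X^lX^l
L/I-2 ? ·: X^LY|X^lY
L/II-1 ? I-1×I-2: X^LX^L|X^LX^l|X^lX^l
L/II-2 ? I-1×I-2: X^LY|X^lY
L/II-3 aff I-1×I-2: X^lY
⇒ L over [I-1,I-2,II-1,II-2,II-3]: 10 consistent

I-1 ∈ {X^LX^l, X^lX^l}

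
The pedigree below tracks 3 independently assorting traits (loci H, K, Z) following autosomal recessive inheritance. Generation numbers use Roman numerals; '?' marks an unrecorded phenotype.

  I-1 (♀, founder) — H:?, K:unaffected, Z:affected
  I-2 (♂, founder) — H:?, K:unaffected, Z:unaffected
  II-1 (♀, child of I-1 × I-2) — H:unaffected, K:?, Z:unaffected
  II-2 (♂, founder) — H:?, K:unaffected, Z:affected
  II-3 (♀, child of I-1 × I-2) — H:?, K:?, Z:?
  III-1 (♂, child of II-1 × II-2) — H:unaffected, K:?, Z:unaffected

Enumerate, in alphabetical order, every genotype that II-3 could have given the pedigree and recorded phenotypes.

II-3 ∈ {HH KK Zz, HH KK zz, HH Kk Zz, HH Kk zz, HH kk Zz, HH kk zz, Hh KK Zz, Hh KK zz, Hh Kk Zz, Hh Kk zz, Hh kk Zz, Hh kk zz, hh KK Zz, hh KK zz, hh Kk Zz, hh Kk zz, hh kk Zz, hh kk zz}

H/I-1 ? ·: HH|Hh|hh
H/I-2 ? ·: HH|Hh|hh
H/II-1 un I-1×I-2: HH|Hh
H/II-2 ? ·: HH|Hh|hh
H/II-3 ? I-1×I-2: HH|Hh|hh
H/III-1 un II-1×II-2: HH|Hh
⇒ H over [I-1,I-2,II-1,II-2,II-3,III-1]: 97 consistent
K/I-1 un ·: KK|Kk
K/I-2 un ·: KK|Kk
K/II-1 ? I-1×I-2: KK|Kk|kk
K/II-2 un ·: KK|Kk
K/II-3 ? I-1×I-2: KK|Kk|kk
K/III-1 ? II-1×II-2: KK|Kk|kk
⇒ K over [I-1,I-2,II-1,II-2,II-3,III-1]: 68 consistent
Z/I-1 aff ·: zz
Z/I-2 un ·: ZZ|Zz
Z/II-1 un I-1×I-2: Zz
Z/II-2 aff ·: zz
Z/II-3 ? I-1×I-2: Zz|zz
Z/III-1 un II-1×II-2: Zz
⇒ Z over [I-1,I-2,II-1,II-2,II-3,III-1]: 3 consistent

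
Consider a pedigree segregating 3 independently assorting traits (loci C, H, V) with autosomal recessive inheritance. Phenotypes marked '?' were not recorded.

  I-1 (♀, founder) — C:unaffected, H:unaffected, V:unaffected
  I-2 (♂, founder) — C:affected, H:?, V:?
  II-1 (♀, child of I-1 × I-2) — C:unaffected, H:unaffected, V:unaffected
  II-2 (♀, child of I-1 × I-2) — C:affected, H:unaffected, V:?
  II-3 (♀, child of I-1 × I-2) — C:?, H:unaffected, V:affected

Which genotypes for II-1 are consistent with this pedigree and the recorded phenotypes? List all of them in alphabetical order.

C/I-1 un ·: Cc
C/I-2 aff ·: cc
C/II-1 un I-1×I-2: Cc
C/II-2 aff I-1×I-2: cc
C/II-3 ? I-1×I-2: Cc|cc
⇒ C over [I-1,I-2,II-1,II-2,II-3]: 2 consistent
H/I-1 un ·: HH|Hh
H/I-2 ? ·: HH|Hh|hh
H/II-1 un I-1×I-2: HH|Hh
H/II-2 un I-1×I-2: HH|Hh
H/II-3 un I-1×I-2: HH|Hh
⇒ H over [I-1,I-2,II-1,II-2,II-3]: 27 consistent
V/I-1 un ·: Vv
V/I-2 ? ·: Vv|vv
V/II-1 un I-1×I-2: VV|Vv
V/II-2 ? I-1×I-2: VV|Vv|vv
V/II-3 aff I-1×I-2: vv
⇒ V over [I-1,I-2,II-1,II-2,II-3]: 8 consistent

II-1 ∈ {Cc HH VV, Cc HH Vv, Cc Hh VV, Cc Hh Vv}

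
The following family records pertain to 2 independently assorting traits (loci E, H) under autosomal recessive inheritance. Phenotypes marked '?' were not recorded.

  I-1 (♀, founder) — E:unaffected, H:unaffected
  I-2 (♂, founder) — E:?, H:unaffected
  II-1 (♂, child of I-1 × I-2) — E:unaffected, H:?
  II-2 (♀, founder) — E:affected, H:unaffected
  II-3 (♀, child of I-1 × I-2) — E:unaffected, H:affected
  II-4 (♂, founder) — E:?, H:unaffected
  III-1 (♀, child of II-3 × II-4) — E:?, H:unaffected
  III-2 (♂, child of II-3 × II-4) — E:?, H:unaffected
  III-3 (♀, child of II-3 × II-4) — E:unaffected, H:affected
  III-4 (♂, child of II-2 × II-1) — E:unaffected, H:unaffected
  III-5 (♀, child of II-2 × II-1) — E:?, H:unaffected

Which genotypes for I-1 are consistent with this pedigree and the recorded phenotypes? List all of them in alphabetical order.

E/I-1 un ·: EE|Ee
E/I-2 ? ·: EE|Ee|ee
E/II-1 un I-1×I-2: EE|Ee
E/II-2 aff ·: ee
E/II-3 un I-1×I-2: EE|Ee
E/II-4 ? ·: EE|Ee|ee
E/III-1 ? II-3×II-4: EE|Ee|ee
E/III-2 ? II-3×II-4: EE|Ee|ee
E/III-3 un II-3×II-4: EE|Ee
E/III-4 un II-2×II-1: Ee
E/III-5 ? II-2×II-1: Ee|ee
⇒ E over [I-1,I-2,II-1,II-2,II-3,II-4,III-1,III-2,III-3,III-4,III-5]: 490 consistent
H/I-1 un ·: Hh
H/I-2 un ·: Hh
H/II-1 ? I-1×I-2: HH|Hh|hh
H/II-2 un ·: HH|Hh
H/II-3 aff I-1×I-2: hh
H/II-4 un ·: Hh
H/III-1 un II-3×II-4: Hh
H/III-2 un II-3×II-4: Hh
H/III-3 aff II-3×II-4: hh
H/III-4 un II-2×II-1: HH|Hh
H/III-5 un II-2×II-1: HH|Hh
⇒ H over [I-1,I-2,II-1,II-2,II-3,II-4,III-1,III-2,III-3,III-4,III-5]: 15 consistent

I-1 ∈ {EE Hh, Ee Hh}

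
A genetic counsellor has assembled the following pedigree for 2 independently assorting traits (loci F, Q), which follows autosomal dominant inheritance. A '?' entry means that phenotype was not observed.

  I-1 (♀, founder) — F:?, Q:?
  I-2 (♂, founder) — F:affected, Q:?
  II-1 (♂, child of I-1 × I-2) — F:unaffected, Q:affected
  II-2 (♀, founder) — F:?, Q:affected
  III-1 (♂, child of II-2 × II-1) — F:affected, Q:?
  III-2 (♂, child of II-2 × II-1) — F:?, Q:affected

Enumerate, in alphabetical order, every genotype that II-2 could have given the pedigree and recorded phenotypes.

F/I-1 ? ·: ff|Ff
F/I-2 aff ·: Ff
F/II-1 un I-1×I-2: ff
F/II-2 ? ·: Ff|FF
F/III-1 aff II-2×II-1: Ff
F/III-2 ? II-2×II-1: ff|Ff
⇒ F over [I-1,I-2,II-1,II-2,III-1,III-2]: 6 consistent
Q/I-1 ? ·: qq|Qq|QQ
Q/I-2 ? ·: qq|Qq|QQ
Q/II-1 aff I-1×I-2: Qq|QQ
Q/II-2 aff ·: Qq|QQ
Q/III-1 ? II-2×II-1: qq|Qq|QQ
Q/III-2 aff II-2×II-1: Qq|QQ
⇒ Q over [I-1,I-2,II-1,II-2,III-1,III-2]: 90 consistent

II-2 ∈ {FF QQ, FF Qq, Ff QQ, Ff Qq}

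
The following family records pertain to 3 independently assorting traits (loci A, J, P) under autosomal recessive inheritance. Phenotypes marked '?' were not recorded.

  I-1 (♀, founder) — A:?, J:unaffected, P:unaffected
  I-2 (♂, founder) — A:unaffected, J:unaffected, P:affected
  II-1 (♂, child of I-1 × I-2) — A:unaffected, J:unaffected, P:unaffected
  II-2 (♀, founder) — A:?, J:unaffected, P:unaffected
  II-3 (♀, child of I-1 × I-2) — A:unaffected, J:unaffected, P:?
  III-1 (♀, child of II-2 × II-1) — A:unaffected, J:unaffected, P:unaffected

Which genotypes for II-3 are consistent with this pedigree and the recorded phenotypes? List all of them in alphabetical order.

II-3 ∈ {AA JJ Pp, AA JJ pp, AA Jj Pp, AA Jj pp, Aa JJ Pp, Aa JJ pp, Aa Jj Pp, Aa Jj pp}

A/I-1 ? ·: AA|Aa|aa
A/I-2 un ·: AA|Aa
A/II-1 un I-1×I-2: AA|Aa
A/II-2 ? ·: AA|Aa|aa
A/II-3 un I-1×I-2: AA|Aa
A/III-1 un II-2×II-1: AA|Aa
⇒ A over [I-1,I-2,II-1,II-2,II-3,III-1]: 68 consistent
J/I-1 un ·: JJ|Jj
J/I-2 un ·: JJ|Jj
J/II-1 un I-1×I-2: JJ|Jj
J/II-2 un ·: JJ|Jj
J/II-3 un I-1×I-2: JJ|Jj
J/III-1 un II-2×II-1: JJ|Jj
⇒ J over [I-1,I-2,II-1,II-2,II-3,III-1]: 45 consistent
P/I-1 un ·: PP|Pp
P/I-2 aff ·: pp
P/II-1 un I-1×I-2: Pp
P/II-2 un ·: PP|Pp
P/II-3 ? I-1×I-2: Pp|pp
P/III-1 un II-2×II-1: PP|Pp
⇒ P over [I-1,I-2,II-1,II-2,II-3,III-1]: 12 consistent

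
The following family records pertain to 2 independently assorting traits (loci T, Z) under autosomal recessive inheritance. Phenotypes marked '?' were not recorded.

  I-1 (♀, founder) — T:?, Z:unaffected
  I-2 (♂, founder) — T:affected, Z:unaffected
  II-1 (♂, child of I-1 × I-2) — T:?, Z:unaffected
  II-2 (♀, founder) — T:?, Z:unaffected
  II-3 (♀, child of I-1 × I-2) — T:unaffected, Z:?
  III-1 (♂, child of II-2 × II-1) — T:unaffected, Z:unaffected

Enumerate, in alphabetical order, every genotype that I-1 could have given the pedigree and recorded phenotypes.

I-1 ∈ {TT ZZ, TT Zz, Tt ZZ, Tt Zz}

T/I-1 ? ·: TT|Tt
T/I-2 aff ·: tt
T/II-1 ? I-1×I-2: Tt|tt
T/II-2 ? ·: TT|Tt|tt
T/II-3 un I-1×I-2: Tt
T/III-1 un II-2×II-1: TT|Tt
⇒ T over [I-1,I-2,II-1,II-2,II-3,III-1]: 12 consistent
Z/I-1 un ·: ZZ|Zz
Z/I-2 un ·: ZZ|Zz
Z/II-1 un I-1×I-2: ZZ|Zz
Z/II-2 un ·: ZZ|Zz
Z/II-3 ? I-1×I-2: ZZ|Zz|zz
Z/III-1 un II-2×II-1: ZZ|Zz
⇒ Z over [I-1,I-2,II-1,II-2,II-3,III-1]: 52 consistent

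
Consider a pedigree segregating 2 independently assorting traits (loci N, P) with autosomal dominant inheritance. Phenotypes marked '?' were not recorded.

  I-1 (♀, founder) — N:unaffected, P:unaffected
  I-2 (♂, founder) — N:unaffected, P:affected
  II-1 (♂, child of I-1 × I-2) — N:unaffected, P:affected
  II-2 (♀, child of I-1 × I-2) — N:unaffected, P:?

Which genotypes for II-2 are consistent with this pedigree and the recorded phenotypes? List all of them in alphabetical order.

II-2 ∈ {nn Pp, nn pp}

N/I-1 un ·: nn
N/I-2 un ·: nn
N/II-1 un I-1×I-2: nn
N/II-2 un I-1×I-2: nn
⇒ N over [I-1,I-2,II-1,II-2]: 1 consistent
P/I-1 un ·: pp
P/I-2 aff ·: Pp|PP
P/II-1 aff I-1×I-2: Pp
P/II-2 ? I-1×I-2: pp|Pp
⇒ P over [I-1,I-2,II-1,II-2]: 3 consistent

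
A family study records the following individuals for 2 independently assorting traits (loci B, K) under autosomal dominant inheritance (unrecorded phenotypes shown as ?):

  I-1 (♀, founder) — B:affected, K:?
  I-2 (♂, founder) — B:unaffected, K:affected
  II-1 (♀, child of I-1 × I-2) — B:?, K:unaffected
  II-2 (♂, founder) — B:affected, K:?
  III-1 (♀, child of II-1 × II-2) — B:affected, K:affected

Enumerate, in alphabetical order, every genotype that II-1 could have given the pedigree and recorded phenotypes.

II-1 ∈ {Bb kk, bb kk}

B/I-1 aff ·: Bb|BB
B/I-2 un ·: bb
B/II-1 ? I-1×I-2: bb|Bb
B/II-2 aff ·: Bb|BB
B/III-1 aff II-1×II-2: Bb|BB
⇒ B over [I-1,I-2,II-1,II-2,III-1]: 10 consistent
K/I-1 ? ·: kk|Kk
K/I-2 aff ·: Kk
K/II-1 un I-1×I-2: kk
K/II-2 ? ·: Kk|KK
K/III-1 aff II-1×II-2: Kk
⇒ K over [I-1,I-2,II-1,II-2,III-1]: 4 consistent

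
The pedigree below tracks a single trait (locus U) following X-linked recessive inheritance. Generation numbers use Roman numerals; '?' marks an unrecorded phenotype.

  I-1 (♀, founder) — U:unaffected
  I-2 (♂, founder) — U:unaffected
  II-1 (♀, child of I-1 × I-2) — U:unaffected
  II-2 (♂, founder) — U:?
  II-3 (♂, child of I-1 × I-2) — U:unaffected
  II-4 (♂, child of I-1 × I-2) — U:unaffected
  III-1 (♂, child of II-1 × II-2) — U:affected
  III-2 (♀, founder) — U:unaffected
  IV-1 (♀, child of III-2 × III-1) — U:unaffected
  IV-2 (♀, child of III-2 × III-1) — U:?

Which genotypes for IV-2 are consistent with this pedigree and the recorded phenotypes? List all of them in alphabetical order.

U/I-1 un ·: X^UX^u
U/I-2 un ·: X^UY
U/II-1 un I-1×I-2: X^UX^u
U/II-2 ? ·: X^UY|X^uY
U/II-3 un I-1×I-2: X^UY
U/II-4 un I-1×I-2: X^UY
U/III-1 aff II-1×II-2: X^uY
U/III-2 un ·: X^UX^U|X^UX^u
U/IV-1 un III-2×III-1: X^UX^u
U/IV-2 ? III-2×III-1: X^UX^u|X^uX^u
⇒ U over [I-1,I-2,II-1,II-2,II-3,II-4,III-1,III-2,IV-1,IV-2]: 6 consistent

IV-2 ∈ {X^UX^u, X^uX^u}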